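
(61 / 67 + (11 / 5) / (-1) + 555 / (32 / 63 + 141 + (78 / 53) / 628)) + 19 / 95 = 28155754759 / 9940514429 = 2.83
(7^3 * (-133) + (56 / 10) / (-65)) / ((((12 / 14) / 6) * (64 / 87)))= -9029157627 / 20800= -434094.12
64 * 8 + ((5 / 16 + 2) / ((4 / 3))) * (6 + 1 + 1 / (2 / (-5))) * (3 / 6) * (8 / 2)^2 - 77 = 7959 / 16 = 497.44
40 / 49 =0.82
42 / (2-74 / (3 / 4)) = -0.43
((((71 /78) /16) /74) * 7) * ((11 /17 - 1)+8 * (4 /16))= 3479 /392496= 0.01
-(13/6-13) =65/6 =10.83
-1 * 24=-24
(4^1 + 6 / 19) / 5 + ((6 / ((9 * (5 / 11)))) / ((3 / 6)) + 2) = 1652 / 285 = 5.80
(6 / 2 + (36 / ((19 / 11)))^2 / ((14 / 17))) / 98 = 1340517 / 247646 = 5.41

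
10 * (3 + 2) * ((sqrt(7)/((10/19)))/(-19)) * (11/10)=-11 * sqrt(7)/2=-14.55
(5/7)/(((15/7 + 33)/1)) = 5/246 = 0.02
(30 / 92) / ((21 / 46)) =5 / 7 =0.71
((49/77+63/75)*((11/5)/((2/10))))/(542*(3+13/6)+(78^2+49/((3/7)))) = 609/337450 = 0.00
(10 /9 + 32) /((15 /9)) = 298 /15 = 19.87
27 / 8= 3.38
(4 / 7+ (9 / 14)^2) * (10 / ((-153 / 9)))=-965 / 1666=-0.58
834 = 834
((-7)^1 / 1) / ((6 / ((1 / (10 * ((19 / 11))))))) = -77 / 1140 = -0.07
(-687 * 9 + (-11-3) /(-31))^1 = -191659 /31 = -6182.55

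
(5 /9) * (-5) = -25 /9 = -2.78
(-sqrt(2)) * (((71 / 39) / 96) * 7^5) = -1193297 * sqrt(2) / 3744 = -450.74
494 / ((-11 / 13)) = -6422 / 11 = -583.82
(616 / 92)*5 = 770 / 23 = 33.48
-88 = -88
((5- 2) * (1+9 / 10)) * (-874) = -24909 / 5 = -4981.80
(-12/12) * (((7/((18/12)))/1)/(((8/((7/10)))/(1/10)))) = -49/1200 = -0.04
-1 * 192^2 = -36864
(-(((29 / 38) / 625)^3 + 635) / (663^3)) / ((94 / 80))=-166799364277439 / 89949575394580078125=-0.00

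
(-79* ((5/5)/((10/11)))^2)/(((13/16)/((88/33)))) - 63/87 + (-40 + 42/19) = -189234763/537225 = -352.24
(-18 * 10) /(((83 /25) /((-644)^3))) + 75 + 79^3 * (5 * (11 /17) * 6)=20445888220035 /1411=14490353097.12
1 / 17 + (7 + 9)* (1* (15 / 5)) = 817 / 17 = 48.06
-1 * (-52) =52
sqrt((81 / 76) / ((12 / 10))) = 3*sqrt(570) / 76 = 0.94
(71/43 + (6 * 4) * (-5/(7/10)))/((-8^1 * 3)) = 51103/7224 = 7.07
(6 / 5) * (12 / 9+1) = 14 / 5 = 2.80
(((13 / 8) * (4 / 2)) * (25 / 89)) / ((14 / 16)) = 650 / 623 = 1.04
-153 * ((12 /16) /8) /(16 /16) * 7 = -3213 /32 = -100.41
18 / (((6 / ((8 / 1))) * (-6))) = -4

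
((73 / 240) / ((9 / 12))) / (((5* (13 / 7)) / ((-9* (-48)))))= 6132 / 325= 18.87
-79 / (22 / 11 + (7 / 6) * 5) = -474 / 47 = -10.09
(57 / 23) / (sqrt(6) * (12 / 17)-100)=-411825 / 16612532-2907 * sqrt(6) / 16612532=-0.03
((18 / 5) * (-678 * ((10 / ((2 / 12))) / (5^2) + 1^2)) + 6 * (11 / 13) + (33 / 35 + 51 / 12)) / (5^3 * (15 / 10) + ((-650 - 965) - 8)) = 75424897 / 13063050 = 5.77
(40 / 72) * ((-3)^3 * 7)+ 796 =691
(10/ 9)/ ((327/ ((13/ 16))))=65/ 23544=0.00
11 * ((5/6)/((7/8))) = 220/21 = 10.48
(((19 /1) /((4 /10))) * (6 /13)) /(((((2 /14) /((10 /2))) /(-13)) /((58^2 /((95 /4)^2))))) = -1130304 /19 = -59489.68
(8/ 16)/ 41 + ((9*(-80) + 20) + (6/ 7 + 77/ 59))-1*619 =-44595615/ 33866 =-1316.83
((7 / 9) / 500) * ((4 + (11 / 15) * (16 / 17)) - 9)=-7693 / 1147500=-0.01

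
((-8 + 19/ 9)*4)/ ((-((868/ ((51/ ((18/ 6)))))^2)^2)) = 4426613/ 1277207378496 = 0.00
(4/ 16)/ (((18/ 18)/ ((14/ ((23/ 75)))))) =525/ 46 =11.41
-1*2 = -2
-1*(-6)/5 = 6/5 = 1.20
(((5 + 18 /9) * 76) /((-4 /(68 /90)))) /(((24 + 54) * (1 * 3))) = -2261 /5265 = -0.43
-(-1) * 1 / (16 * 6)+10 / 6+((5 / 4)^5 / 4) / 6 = 44341 / 24576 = 1.80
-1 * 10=-10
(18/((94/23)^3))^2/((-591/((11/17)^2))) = -483633249363/9819089061215312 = -0.00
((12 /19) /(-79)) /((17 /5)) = -60 /25517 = -0.00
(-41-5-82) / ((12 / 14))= -448 / 3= -149.33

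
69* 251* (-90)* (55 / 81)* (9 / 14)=-4762725 / 7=-680389.29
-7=-7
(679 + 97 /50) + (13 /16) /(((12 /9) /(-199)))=895479 /1600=559.67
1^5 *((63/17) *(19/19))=63/17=3.71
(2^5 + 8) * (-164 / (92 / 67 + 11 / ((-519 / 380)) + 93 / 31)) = 228110880 / 127993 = 1782.21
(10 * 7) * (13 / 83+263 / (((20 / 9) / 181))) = 248917907 / 166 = 1499505.46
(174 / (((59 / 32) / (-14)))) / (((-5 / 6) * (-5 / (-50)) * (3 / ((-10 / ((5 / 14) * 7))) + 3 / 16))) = -1662976 / 59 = -28186.03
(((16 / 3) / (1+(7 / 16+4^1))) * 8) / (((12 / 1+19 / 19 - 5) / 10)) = 2560 / 261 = 9.81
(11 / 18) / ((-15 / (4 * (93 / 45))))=-682 / 2025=-0.34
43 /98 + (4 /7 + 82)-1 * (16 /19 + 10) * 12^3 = -34730299 /1862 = -18652.15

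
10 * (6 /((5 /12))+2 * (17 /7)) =1348 /7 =192.57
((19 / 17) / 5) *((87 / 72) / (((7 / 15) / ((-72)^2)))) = 357048 / 119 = 3000.40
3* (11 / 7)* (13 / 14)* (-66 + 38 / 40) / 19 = -558129 / 37240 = -14.99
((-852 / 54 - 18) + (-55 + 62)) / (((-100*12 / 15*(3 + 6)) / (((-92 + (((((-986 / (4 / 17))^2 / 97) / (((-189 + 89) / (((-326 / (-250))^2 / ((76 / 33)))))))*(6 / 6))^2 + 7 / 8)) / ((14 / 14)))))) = 101557977093195787229985048841 / 1528492050000000000000000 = 66443.25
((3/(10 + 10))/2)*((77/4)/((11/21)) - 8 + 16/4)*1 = 393/160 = 2.46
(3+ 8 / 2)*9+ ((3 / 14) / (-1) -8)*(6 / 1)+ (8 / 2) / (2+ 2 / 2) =316 / 21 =15.05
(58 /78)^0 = 1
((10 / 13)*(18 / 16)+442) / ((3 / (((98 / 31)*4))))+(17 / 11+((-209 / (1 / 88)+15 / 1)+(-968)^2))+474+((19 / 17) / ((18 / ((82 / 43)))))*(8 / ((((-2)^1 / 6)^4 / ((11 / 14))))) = 62678326110014 / 68050983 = 921049.53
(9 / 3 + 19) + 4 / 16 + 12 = 137 / 4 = 34.25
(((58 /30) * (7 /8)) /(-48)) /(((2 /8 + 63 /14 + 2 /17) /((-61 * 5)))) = 210511 /95328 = 2.21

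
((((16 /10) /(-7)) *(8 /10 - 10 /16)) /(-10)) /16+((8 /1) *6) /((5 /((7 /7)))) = 38401 /4000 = 9.60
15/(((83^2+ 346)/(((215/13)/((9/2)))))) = 430/56433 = 0.01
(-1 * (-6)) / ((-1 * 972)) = -1 / 162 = -0.01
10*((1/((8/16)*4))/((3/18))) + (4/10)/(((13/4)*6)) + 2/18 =17627/585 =30.13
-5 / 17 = -0.29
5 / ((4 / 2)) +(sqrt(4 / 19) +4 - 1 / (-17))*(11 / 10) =11*sqrt(19) / 95 +592 / 85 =7.47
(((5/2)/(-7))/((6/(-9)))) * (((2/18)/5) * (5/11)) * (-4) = -5/231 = -0.02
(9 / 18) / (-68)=-1 / 136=-0.01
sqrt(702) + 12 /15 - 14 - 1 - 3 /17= -1222 /85 + 3 * sqrt(78)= 12.12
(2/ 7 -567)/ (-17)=3967/ 119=33.34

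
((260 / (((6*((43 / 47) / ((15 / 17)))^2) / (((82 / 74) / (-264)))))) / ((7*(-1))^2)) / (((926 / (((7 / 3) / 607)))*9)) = -147174625 / 92416738229938584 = -0.00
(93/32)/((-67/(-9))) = 837/2144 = 0.39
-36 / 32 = -9 / 8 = -1.12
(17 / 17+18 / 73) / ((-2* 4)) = -91 / 584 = -0.16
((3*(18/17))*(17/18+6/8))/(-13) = -183/442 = -0.41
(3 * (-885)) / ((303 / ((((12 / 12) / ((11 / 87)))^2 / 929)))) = -6698565 / 11353309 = -0.59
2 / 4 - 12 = -23 / 2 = -11.50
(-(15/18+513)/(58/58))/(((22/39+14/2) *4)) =-40079/2360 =-16.98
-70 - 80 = -150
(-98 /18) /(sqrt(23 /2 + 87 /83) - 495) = 49 * sqrt(345778) /366048603 + 447370 /40672067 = 0.01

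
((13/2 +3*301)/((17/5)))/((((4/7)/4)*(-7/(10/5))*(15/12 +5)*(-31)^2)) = -428/4805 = -0.09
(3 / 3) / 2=1 / 2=0.50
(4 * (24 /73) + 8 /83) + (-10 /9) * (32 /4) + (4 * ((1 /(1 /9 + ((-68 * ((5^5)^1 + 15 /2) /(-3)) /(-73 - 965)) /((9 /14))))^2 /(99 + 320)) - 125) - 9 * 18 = -294.48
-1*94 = -94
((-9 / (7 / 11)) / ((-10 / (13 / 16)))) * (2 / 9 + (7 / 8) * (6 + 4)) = 46189 / 4480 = 10.31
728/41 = 17.76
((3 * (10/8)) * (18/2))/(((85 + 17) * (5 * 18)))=1/272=0.00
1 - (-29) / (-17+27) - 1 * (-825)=8289 / 10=828.90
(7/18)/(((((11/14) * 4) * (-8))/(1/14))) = -7/6336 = -0.00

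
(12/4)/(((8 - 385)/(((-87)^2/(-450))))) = 87/650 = 0.13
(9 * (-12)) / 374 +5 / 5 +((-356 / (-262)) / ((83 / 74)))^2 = 48168339365 / 22107538123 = 2.18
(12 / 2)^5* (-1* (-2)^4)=-124416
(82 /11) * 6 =492 /11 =44.73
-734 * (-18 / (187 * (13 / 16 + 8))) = 70464 / 8789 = 8.02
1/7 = 0.14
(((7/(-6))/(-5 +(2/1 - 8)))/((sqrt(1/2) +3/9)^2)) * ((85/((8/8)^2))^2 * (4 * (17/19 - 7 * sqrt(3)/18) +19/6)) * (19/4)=-16668075 * sqrt(2)/308 - 137275 * sqrt(3)/6 +137275 * sqrt(6)/11 +5556025/56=13622.20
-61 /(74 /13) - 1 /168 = -66649 /6216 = -10.72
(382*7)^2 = 7150276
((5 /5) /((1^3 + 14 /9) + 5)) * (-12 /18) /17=-3 /578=-0.01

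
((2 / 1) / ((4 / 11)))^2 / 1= 121 / 4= 30.25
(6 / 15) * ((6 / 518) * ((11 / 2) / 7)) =33 / 9065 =0.00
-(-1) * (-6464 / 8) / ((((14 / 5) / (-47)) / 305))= 28956700 / 7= 4136671.43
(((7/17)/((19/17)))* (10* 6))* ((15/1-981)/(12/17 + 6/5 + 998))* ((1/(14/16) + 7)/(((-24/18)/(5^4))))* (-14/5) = -4849621875/21248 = -228238.98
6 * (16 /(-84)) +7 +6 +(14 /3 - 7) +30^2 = 19100 /21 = 909.52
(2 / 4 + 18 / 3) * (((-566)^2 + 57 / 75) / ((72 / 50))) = 104115947 / 72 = 1446054.82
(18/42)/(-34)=-3/238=-0.01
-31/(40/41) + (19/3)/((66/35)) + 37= 8.58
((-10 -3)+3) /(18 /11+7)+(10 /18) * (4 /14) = -1196 /1197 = -1.00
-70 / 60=-7 / 6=-1.17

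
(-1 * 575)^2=330625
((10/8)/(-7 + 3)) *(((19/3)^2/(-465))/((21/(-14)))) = -361/20088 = -0.02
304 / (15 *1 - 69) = -152 / 27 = -5.63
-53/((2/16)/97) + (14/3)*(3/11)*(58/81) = -36644236/891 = -41127.09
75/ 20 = 15/ 4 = 3.75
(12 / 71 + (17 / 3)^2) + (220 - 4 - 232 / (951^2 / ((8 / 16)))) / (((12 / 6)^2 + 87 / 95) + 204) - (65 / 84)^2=32687416413706519 / 999149130958608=32.72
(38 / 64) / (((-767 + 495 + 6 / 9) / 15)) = -855 / 26048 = -0.03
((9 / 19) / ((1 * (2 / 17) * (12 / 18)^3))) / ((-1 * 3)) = -1377 / 304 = -4.53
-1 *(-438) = 438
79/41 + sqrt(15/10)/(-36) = 79/41-sqrt(6)/72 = 1.89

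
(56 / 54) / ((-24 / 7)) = -49 / 162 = -0.30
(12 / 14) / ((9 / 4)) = 8 / 21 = 0.38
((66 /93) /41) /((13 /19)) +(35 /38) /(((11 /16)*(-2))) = -2225858 /3453307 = -0.64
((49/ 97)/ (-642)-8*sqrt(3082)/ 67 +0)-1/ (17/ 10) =-8*sqrt(3082)/ 67-623573/ 1058658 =-7.22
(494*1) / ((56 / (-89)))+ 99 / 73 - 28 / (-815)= -1305562173 / 1665860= -783.72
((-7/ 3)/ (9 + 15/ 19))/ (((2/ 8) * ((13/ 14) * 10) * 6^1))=-931/ 54405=-0.02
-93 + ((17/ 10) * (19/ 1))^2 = 95029/ 100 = 950.29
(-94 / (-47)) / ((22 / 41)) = 41 / 11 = 3.73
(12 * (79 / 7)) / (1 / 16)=15168 / 7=2166.86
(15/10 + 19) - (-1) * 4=24.50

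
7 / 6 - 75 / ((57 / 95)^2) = -1243 / 6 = -207.17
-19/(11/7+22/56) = -532/55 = -9.67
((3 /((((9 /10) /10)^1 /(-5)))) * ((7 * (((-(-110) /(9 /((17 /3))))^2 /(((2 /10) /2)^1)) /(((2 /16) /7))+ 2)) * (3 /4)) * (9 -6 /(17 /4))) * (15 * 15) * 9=-1841993446431250 /51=-36117518557475.49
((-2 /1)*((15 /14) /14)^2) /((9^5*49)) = -25 /6175160712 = -0.00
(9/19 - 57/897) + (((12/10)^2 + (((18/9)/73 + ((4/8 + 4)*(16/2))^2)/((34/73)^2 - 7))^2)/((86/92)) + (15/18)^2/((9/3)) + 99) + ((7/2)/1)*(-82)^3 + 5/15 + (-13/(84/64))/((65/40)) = -1267259604087486262541059/670281229765028700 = -1890638.66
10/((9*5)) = 2/9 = 0.22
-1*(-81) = 81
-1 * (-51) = 51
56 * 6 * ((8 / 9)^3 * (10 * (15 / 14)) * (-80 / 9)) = -16384000 / 729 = -22474.62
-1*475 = -475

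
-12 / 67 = -0.18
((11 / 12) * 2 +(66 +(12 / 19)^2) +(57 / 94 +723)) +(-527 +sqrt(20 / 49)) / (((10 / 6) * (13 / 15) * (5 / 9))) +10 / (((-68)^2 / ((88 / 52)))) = 162 * sqrt(5) / 455 +516790524583 / 3824701140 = 135.92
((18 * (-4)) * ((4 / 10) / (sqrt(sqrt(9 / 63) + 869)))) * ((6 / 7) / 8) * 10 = -1.05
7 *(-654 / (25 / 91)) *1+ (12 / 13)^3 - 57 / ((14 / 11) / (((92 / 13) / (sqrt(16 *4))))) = -25687161693 / 1537900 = -16702.75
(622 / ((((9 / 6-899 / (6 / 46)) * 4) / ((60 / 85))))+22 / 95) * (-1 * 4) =-11519528 / 13354435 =-0.86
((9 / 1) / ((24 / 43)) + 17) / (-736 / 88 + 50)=2915 / 3664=0.80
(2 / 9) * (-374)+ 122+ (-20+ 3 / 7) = 1217 / 63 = 19.32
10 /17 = 0.59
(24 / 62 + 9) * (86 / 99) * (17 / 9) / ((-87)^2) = 141814 / 69687783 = 0.00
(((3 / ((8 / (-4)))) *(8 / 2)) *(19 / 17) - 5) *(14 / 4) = -1393 / 34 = -40.97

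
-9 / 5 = -1.80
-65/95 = -13/19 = -0.68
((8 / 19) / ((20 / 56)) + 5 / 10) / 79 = 319 / 15010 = 0.02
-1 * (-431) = 431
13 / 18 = 0.72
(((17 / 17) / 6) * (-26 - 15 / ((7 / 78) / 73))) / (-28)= 10699 / 147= 72.78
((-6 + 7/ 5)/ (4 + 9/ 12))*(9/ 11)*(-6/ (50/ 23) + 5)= -46368/ 26125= -1.77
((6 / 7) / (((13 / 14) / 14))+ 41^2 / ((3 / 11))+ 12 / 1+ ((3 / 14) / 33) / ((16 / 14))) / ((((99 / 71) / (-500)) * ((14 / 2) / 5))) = -1884984280625 / 1189188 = -1585102.00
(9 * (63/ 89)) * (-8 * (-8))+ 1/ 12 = 435545/ 1068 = 407.81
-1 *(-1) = 1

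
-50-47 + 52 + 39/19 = -816/19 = -42.95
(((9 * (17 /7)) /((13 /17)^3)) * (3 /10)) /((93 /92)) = 14.51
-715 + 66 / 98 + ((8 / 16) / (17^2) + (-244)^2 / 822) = -7471895681 / 11640342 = -641.90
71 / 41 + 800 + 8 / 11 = 802.46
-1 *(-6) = 6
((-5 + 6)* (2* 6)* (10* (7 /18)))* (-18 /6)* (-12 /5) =336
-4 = -4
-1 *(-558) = 558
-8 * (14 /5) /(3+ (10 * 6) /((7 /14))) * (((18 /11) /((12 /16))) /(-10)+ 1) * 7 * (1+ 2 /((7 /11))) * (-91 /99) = 12709424 /3348675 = 3.80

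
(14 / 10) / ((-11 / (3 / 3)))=-7 / 55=-0.13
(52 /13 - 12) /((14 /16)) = -64 /7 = -9.14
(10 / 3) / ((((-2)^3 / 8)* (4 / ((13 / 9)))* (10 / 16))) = -52 / 27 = -1.93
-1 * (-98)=98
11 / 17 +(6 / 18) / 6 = 0.70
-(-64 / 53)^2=-4096 / 2809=-1.46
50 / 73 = 0.68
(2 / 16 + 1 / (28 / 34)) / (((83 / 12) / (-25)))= -5625 / 1162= -4.84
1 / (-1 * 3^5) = -0.00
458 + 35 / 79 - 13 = 35190 / 79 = 445.44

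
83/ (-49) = -83/ 49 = -1.69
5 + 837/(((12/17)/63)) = 298829/4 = 74707.25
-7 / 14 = -1 / 2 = -0.50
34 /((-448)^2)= 17 /100352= 0.00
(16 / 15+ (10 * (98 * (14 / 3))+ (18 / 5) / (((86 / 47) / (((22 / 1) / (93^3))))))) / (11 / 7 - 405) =-307642961647 / 27131855340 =-11.34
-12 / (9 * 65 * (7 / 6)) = -8 / 455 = -0.02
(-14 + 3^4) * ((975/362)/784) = 65325/283808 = 0.23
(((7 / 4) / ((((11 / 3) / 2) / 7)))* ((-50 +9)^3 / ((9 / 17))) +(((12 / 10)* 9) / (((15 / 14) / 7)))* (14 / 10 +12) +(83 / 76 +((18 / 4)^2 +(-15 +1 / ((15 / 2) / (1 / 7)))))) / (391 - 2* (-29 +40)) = -158902774931 / 67480875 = -2354.78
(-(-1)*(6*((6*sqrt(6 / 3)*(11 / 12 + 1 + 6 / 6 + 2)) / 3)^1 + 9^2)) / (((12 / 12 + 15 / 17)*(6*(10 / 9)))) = 4131 / 640 + 3009*sqrt(2) / 640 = 13.10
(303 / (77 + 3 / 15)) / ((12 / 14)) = 3535 / 772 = 4.58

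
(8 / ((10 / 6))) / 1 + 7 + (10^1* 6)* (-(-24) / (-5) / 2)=-661 / 5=-132.20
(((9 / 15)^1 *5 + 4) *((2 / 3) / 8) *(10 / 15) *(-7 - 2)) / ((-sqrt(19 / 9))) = 21 *sqrt(19) / 38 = 2.41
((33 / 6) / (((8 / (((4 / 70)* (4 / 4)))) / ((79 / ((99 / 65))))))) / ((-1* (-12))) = 1027 / 6048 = 0.17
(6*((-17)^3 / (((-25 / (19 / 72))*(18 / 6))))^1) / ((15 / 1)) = 6.91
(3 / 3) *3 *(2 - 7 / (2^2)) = 3 / 4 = 0.75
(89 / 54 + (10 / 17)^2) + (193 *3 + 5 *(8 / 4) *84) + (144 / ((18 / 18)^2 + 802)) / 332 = 1478011118531 / 1040124294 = 1420.99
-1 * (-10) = 10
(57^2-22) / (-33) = -3227 / 33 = -97.79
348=348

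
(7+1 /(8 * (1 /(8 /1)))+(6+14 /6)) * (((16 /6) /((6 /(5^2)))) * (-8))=-39200 /27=-1451.85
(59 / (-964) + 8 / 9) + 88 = 770669 / 8676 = 88.83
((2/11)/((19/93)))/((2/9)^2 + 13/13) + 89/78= 2756233/1385670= 1.99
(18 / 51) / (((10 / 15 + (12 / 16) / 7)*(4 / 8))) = 1008 / 1105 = 0.91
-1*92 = -92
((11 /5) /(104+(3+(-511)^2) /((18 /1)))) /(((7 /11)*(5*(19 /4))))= 2178 /218615425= 0.00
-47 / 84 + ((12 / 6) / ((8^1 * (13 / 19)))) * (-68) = -27743 / 1092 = -25.41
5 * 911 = 4555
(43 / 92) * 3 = 129 / 92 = 1.40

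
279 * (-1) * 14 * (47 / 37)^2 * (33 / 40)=-142367841 / 27380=-5199.70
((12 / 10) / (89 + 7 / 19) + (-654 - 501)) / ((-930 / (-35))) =-5720071 / 131595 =-43.47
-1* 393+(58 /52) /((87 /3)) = -10217 /26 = -392.96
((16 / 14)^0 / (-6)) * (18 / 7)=-3 / 7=-0.43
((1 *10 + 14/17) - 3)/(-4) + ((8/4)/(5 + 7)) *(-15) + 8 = 241/68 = 3.54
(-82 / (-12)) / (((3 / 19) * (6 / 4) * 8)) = 3.61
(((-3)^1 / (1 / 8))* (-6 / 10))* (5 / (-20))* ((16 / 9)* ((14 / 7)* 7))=-448 / 5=-89.60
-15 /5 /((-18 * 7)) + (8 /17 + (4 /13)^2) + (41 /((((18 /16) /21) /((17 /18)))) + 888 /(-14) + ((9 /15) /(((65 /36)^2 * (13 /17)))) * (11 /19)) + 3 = 22234277324981 /33530064750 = 663.11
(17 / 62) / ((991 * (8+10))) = 17 / 1105956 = 0.00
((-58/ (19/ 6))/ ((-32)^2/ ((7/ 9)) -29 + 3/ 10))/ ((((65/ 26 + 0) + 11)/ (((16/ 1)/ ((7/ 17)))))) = -37120/ 906813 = -0.04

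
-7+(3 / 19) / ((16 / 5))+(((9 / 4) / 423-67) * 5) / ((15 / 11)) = -10827353 / 42864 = -252.60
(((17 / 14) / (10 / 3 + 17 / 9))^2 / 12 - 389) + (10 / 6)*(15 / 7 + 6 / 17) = -11330164117 / 29441552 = -384.84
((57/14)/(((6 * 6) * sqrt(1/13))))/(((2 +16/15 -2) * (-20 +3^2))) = -95 * sqrt(13)/9856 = -0.03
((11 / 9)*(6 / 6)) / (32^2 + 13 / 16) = 176 / 147573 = 0.00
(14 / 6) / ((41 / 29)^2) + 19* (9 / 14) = 944771 / 70602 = 13.38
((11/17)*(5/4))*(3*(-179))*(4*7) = -206745/17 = -12161.47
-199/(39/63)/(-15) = 1393/65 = 21.43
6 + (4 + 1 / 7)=71 / 7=10.14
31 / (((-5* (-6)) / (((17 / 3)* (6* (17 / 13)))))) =8959 / 195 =45.94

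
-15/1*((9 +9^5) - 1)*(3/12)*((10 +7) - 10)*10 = -31004925/2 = -15502462.50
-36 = -36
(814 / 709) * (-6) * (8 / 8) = -4884 / 709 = -6.89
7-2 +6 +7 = 18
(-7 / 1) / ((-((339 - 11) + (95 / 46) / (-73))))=23506 / 1101329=0.02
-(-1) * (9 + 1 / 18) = 163 / 18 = 9.06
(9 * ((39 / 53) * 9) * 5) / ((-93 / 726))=-3822390 / 1643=-2326.47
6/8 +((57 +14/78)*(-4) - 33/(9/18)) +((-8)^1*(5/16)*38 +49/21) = -20105/52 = -386.63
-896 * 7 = -6272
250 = 250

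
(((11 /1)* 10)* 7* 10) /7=1100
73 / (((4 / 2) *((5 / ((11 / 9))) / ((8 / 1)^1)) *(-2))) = -1606 / 45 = -35.69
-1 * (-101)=101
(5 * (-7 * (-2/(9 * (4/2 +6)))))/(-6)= -35/216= -0.16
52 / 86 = 26 / 43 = 0.60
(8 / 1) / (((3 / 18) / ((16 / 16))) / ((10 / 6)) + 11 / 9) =720 / 119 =6.05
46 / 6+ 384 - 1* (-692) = 3251 / 3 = 1083.67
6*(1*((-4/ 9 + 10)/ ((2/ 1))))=86/ 3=28.67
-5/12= -0.42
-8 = -8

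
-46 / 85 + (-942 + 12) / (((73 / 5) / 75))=-29647108 / 6205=-4777.94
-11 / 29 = -0.38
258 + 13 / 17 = 4399 / 17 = 258.76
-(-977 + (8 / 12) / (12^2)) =211031 / 216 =977.00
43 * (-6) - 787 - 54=-1099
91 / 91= 1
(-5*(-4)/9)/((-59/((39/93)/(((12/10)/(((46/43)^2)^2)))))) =-0.02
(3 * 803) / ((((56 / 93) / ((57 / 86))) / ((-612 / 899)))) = -63026667 / 34916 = -1805.09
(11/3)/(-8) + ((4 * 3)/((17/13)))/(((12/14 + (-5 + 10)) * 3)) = 0.06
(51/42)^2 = 289/196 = 1.47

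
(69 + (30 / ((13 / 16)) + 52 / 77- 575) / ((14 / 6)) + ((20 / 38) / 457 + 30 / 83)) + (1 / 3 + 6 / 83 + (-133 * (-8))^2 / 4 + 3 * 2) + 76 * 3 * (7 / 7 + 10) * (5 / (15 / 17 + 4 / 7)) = 763974435960414629 / 2620881400137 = 291495.23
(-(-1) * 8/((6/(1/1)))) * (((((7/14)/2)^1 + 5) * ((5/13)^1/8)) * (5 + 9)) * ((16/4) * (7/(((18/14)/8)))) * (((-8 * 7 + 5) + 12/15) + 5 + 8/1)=-1190896/39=-30535.79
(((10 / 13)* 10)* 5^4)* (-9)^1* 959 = -41495192.31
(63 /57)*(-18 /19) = -378 /361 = -1.05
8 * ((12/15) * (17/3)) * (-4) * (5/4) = -544/3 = -181.33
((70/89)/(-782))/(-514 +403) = 35/3862689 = 0.00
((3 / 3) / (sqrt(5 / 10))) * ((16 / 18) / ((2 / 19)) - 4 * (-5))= 256 * sqrt(2) / 9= 40.23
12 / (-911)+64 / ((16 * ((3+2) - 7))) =-1834 / 911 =-2.01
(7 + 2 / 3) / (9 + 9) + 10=563 / 54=10.43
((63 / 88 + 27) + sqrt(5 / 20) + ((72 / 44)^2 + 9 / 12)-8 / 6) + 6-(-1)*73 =317437 / 2904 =109.31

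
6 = 6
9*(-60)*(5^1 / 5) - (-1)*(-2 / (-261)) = -140938 / 261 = -539.99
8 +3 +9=20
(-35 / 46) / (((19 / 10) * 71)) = -175 / 31027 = -0.01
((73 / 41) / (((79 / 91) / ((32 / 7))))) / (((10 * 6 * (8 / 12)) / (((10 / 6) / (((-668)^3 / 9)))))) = -2847 / 241368362512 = -0.00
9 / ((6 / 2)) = 3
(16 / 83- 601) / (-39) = 49867 / 3237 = 15.41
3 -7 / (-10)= 37 / 10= 3.70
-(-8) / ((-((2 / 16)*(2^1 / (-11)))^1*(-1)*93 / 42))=-4928 / 31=-158.97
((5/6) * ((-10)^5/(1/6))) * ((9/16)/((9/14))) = -437500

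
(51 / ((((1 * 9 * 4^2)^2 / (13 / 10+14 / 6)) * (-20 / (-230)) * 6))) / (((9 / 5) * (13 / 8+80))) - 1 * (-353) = 129055577467 / 365596416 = 353.00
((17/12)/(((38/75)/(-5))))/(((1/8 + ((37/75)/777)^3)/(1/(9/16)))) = -14759718750000/74232703277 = -198.83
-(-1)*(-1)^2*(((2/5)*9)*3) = 54/5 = 10.80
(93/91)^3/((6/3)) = 804357/1507142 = 0.53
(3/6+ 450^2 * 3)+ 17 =1215035/2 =607517.50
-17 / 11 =-1.55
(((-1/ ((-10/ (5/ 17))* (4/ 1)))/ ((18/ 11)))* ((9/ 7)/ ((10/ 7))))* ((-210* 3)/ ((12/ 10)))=-1155/ 544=-2.12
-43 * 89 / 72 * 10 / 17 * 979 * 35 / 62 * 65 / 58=-42617950375 / 2200752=-19365.18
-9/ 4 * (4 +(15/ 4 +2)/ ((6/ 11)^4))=-357479/ 2304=-155.16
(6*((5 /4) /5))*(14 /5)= 21 /5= 4.20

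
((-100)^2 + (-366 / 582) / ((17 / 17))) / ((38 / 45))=43647255 / 3686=11841.36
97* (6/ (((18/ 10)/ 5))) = 4850/ 3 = 1616.67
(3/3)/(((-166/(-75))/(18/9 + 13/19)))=3825/3154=1.21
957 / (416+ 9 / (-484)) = 463188 / 201335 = 2.30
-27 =-27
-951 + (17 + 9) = -925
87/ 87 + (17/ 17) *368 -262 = 107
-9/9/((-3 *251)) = 0.00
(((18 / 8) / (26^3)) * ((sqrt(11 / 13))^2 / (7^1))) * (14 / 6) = 33 / 913952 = 0.00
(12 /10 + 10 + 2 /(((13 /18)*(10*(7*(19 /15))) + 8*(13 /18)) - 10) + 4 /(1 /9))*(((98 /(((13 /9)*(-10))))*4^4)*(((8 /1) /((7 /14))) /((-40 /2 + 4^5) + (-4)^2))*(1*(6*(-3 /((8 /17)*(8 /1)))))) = 3229474752 /524875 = 6152.85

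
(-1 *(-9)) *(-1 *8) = -72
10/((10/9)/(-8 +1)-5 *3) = -126/191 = -0.66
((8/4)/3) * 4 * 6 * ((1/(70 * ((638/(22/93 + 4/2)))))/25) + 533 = 13835947957/25958625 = 533.00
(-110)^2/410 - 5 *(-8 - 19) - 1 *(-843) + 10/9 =1008.62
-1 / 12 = -0.08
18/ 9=2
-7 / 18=-0.39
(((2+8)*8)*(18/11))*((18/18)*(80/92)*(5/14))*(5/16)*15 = 337500/1771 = 190.57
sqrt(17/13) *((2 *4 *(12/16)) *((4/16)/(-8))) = -3 *sqrt(221)/208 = -0.21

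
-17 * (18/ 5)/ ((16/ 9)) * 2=-1377/ 20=-68.85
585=585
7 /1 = 7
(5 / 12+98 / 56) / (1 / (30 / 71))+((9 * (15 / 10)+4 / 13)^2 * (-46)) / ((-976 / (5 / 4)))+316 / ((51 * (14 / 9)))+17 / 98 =1272419540885 / 78042263936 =16.30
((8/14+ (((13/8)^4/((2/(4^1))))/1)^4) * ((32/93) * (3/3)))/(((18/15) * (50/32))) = 4657986633026436551/671045690327040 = 6941.39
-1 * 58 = -58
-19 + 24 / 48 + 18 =-1 / 2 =-0.50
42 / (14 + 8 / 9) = 189 / 67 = 2.82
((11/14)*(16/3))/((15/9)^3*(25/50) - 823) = -1584/310219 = -0.01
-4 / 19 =-0.21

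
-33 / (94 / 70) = -1155 / 47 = -24.57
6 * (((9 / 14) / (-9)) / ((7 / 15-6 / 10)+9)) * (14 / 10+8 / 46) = -1629 / 21413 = -0.08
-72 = -72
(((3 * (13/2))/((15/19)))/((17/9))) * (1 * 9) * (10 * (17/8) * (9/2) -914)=-130985829/1360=-96313.11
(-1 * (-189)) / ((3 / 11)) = 693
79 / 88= 0.90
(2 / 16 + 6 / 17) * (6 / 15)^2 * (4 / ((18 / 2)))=26 / 765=0.03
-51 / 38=-1.34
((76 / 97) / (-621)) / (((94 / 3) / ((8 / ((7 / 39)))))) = -3952 / 2201997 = -0.00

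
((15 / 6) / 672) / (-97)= -0.00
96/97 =0.99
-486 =-486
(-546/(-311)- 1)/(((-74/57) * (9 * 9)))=-4465/621378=-0.01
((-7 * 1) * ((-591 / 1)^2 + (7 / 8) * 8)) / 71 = -2445016 / 71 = -34436.85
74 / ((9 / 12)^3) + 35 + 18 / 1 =6167 / 27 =228.41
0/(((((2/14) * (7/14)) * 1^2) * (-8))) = 0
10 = 10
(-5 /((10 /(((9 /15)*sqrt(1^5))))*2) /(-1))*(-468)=-351 /5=-70.20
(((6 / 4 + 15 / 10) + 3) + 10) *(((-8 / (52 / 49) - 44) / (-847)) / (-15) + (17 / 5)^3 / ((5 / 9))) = 23368582576 / 20645625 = 1131.89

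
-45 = -45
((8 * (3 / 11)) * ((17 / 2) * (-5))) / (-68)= 15 / 11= 1.36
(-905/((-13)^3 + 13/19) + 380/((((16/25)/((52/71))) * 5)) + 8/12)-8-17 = 12453871/197522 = 63.05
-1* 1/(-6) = 1/6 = 0.17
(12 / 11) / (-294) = -2 / 539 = -0.00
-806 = -806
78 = 78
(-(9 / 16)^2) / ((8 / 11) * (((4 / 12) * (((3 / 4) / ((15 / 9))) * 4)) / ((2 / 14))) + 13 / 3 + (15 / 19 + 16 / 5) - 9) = -253935 / 1907968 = -0.13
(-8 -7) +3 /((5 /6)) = -57 /5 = -11.40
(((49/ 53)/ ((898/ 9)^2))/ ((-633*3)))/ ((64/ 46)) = -10143/ 288576509824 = -0.00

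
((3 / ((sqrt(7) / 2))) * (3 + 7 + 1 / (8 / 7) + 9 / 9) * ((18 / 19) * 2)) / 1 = 135 * sqrt(7) / 7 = 51.03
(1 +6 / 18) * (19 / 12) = 19 / 9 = 2.11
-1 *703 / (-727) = 703 / 727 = 0.97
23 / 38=0.61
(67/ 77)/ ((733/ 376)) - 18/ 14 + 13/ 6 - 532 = -179710189/ 338646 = -530.67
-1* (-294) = 294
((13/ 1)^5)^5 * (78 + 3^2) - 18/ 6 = 613907671293413049944674353288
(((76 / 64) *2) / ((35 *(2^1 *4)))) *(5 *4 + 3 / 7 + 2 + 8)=4047 / 15680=0.26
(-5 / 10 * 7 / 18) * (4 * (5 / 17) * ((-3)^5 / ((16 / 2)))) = 945 / 136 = 6.95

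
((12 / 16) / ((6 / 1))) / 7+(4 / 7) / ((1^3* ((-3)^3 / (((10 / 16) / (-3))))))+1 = 4637 / 4536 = 1.02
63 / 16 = 3.94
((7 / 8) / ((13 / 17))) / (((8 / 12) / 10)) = 17.16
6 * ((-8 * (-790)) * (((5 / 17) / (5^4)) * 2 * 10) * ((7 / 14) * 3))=45504 / 85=535.34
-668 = -668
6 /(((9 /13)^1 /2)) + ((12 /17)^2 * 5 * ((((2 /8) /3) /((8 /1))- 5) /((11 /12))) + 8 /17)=40466 /9537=4.24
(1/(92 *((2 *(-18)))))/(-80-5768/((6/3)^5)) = 1/861948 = 0.00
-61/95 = -0.64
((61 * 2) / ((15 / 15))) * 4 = 488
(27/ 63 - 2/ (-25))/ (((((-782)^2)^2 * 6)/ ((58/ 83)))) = 2581/ 16295376832249200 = 0.00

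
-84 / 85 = -0.99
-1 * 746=-746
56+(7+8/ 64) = 63.12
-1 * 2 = -2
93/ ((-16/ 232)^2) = 78213/ 4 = 19553.25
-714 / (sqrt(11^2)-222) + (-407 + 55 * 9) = 19282 / 211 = 91.38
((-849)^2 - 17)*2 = 1441568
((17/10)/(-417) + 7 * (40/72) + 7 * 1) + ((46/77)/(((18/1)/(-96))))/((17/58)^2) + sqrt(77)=-7294350923/278385030 + sqrt(77)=-17.43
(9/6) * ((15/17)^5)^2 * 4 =3459902343750/2015993900449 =1.72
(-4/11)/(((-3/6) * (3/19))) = 152/33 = 4.61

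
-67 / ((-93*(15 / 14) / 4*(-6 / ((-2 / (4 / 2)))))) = 0.45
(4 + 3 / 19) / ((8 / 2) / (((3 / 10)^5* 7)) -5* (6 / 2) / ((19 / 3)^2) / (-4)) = 10212804 / 577829635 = 0.02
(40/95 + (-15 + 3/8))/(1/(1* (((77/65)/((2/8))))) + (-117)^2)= -166243/160218526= -0.00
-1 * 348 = -348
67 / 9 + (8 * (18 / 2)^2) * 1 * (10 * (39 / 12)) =189607 / 9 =21067.44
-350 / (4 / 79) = -13825 / 2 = -6912.50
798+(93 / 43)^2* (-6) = 769.93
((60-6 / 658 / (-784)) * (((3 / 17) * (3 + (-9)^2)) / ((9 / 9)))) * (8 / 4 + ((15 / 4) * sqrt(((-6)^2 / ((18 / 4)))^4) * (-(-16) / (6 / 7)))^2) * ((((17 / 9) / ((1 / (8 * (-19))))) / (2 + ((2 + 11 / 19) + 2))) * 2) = -448524901722947544 / 287875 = -1558054369858.26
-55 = -55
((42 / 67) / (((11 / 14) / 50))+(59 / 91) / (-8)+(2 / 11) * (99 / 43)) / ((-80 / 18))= -8353129311 / 922841920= -9.05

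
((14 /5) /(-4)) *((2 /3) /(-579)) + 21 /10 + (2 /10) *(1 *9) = 67757 /17370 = 3.90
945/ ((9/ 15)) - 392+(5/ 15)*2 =3551/ 3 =1183.67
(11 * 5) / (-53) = -55 / 53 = -1.04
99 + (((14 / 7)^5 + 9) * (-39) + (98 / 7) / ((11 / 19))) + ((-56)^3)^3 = -59577863929610090 / 11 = -5416169448146371.82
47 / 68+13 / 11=1401 / 748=1.87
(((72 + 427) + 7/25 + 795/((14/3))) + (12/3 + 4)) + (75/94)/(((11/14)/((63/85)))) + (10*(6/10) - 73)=1880726697/3076150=611.39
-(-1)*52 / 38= 26 / 19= 1.37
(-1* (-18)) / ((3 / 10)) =60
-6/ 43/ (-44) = 3/ 946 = 0.00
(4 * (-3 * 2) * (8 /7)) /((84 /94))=-1504 /49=-30.69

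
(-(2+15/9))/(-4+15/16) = 176/147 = 1.20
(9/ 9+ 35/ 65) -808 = -10484/ 13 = -806.46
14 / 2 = 7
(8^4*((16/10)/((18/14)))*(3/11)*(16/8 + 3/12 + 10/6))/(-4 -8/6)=-168448/165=-1020.90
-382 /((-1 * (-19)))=-382 /19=-20.11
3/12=1/4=0.25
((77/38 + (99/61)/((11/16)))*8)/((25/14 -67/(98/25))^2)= 24415769/162984375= 0.15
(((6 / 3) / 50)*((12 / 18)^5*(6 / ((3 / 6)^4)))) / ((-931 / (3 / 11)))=-1024 / 6912675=-0.00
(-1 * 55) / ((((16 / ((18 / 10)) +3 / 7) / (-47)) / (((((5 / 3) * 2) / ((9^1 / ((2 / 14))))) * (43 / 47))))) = 23650 / 1761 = 13.43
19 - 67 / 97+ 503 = 50567 / 97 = 521.31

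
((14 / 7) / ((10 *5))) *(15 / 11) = 3 / 55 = 0.05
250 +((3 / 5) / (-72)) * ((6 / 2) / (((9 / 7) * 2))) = 249.99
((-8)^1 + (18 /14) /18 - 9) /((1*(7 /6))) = -711 /49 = -14.51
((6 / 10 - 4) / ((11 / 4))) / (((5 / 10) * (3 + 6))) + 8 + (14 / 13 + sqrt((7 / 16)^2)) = 951317 / 102960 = 9.24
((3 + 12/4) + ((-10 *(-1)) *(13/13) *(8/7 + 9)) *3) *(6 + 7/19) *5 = 9880.15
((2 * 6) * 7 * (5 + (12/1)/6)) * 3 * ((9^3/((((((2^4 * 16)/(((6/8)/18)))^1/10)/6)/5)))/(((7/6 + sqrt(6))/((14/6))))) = -393824025/10688 + 168781725 * sqrt(6)/5344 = 40515.92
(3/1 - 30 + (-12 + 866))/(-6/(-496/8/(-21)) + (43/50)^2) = -64092500/100181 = -639.77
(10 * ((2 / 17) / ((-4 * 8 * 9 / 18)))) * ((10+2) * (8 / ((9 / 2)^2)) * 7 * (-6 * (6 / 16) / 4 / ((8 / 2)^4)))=0.01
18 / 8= 9 / 4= 2.25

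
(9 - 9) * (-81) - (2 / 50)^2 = -0.00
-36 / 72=-0.50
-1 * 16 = -16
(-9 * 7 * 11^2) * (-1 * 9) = 68607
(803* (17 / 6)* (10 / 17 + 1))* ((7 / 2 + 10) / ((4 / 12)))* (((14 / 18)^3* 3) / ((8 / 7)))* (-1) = -5784009 / 32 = -180750.28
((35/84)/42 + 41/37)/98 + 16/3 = 9767537/1827504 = 5.34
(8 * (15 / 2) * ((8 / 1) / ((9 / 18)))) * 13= 12480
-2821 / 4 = -705.25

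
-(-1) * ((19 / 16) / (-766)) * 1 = -19 / 12256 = -0.00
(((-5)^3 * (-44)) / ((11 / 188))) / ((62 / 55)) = 2585000 / 31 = 83387.10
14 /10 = 7 /5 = 1.40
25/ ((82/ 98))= 1225/ 41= 29.88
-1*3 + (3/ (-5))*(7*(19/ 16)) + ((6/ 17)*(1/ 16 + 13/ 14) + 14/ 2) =-6071/ 9520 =-0.64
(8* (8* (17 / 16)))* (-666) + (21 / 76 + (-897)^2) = 57708417 / 76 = 759321.28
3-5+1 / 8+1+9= 65 / 8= 8.12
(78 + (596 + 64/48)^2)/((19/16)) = 51391456/171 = 300534.83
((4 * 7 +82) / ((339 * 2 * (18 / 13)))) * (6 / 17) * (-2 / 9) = -1430 / 155601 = -0.01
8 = 8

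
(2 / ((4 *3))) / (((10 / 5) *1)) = 1 / 12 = 0.08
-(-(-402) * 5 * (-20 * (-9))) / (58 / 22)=-3979800 / 29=-137234.48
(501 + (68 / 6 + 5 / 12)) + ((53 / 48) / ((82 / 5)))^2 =7943642449 / 15492096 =512.75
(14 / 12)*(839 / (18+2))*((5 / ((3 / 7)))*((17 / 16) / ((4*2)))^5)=0.02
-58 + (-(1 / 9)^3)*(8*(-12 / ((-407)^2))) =-2334656974 / 40252707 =-58.00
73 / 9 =8.11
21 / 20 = 1.05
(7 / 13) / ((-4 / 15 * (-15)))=7 / 52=0.13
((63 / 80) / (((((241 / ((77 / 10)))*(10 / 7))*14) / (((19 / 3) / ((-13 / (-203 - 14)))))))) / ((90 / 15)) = 2222297 / 100256000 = 0.02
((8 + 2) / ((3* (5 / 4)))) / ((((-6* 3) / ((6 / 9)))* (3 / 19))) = -152 / 243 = -0.63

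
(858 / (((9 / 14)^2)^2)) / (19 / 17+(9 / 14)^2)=36608604032 / 11155887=3281.55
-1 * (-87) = 87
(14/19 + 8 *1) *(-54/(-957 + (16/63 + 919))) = 282366/22591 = 12.50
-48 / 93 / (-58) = 8 / 899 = 0.01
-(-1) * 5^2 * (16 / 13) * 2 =800 / 13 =61.54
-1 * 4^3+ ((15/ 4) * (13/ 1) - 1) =-65/ 4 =-16.25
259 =259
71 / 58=1.22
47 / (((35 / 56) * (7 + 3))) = 188 / 25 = 7.52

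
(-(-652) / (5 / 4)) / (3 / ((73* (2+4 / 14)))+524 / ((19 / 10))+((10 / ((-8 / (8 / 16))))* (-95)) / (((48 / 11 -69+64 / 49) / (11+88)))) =395124476672 / 138619621415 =2.85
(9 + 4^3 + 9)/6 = 41/3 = 13.67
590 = 590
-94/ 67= -1.40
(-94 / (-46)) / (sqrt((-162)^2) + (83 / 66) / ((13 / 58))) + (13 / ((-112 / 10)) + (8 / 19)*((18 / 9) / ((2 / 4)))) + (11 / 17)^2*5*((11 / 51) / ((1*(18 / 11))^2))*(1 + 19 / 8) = 343842589662641 / 311227396310880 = 1.10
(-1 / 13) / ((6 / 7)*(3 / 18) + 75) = -7 / 6838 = -0.00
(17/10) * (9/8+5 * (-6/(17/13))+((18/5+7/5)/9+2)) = -4715/144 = -32.74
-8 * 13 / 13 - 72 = -80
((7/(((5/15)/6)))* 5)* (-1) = -630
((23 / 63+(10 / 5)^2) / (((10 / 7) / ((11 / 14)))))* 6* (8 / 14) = 1210 / 147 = 8.23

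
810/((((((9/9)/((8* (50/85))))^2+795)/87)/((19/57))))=150336000/5088289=29.55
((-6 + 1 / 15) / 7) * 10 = -178 / 21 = -8.48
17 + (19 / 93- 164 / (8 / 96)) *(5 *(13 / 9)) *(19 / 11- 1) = -10318.90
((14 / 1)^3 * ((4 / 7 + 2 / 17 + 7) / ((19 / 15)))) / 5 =1076040 / 323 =3331.39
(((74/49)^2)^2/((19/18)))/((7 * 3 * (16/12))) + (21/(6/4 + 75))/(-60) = 201090546029/1173079355490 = 0.17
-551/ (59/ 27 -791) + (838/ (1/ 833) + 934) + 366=14894856369/ 21298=699354.70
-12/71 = -0.17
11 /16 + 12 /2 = 107 /16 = 6.69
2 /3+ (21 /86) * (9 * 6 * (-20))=-33934 /129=-263.05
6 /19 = 0.32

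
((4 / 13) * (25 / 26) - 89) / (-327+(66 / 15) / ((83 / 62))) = 6221265 / 22703629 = 0.27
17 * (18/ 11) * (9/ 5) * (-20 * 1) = -11016/ 11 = -1001.45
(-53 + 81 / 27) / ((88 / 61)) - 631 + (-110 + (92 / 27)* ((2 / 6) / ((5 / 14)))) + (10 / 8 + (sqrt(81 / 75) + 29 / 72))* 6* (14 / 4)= -26294141 / 35640 + 63* sqrt(3) / 5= -715.95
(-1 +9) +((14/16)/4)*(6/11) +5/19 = 28031/3344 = 8.38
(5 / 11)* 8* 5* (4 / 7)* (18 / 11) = 14400 / 847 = 17.00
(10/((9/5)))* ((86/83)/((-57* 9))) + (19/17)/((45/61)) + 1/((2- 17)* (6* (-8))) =784460819/521166960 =1.51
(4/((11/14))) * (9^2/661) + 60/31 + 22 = 5535698/225401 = 24.56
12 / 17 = 0.71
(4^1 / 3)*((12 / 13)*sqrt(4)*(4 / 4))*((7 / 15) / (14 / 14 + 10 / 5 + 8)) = 224 / 2145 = 0.10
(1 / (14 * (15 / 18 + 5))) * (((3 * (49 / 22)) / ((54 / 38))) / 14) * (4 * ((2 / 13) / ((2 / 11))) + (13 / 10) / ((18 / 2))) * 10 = 0.15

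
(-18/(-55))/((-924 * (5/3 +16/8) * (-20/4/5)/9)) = 81/93170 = 0.00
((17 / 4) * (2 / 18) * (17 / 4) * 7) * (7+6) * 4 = 26299 / 36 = 730.53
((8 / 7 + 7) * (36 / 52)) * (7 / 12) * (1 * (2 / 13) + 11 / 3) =8493 / 676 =12.56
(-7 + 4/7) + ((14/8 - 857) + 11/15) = -361597/420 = -860.95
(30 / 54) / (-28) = -5 / 252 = -0.02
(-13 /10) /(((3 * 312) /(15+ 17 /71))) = -541 /25560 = -0.02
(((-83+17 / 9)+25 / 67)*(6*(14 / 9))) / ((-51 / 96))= 43621760 / 30753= 1418.46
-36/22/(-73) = 18/803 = 0.02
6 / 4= 1.50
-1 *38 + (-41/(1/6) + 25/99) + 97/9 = -9008/33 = -272.97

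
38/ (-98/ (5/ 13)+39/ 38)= -7220/ 48217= -0.15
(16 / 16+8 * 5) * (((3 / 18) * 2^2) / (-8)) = -41 / 12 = -3.42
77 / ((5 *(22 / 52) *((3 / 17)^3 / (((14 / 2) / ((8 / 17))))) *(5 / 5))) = 53202877 / 540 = 98523.85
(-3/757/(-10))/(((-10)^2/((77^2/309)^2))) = 35153041/24093039000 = 0.00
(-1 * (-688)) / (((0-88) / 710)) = -61060 / 11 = -5550.91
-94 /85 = -1.11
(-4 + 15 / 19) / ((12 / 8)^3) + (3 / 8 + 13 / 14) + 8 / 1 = 239945 / 28728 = 8.35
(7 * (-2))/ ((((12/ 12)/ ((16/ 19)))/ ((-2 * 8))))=3584/ 19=188.63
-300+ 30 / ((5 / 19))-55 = -241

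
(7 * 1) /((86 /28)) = 98 /43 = 2.28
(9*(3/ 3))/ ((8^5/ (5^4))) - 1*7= -223751/ 32768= -6.83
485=485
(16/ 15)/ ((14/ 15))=8/ 7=1.14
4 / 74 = 2 / 37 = 0.05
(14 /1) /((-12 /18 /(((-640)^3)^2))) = -1443109011456000000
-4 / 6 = -2 / 3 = -0.67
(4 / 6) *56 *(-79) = -8848 / 3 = -2949.33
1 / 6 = 0.17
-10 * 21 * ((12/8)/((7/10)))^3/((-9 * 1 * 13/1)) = 11250/637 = 17.66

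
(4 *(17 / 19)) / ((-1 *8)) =-17 / 38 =-0.45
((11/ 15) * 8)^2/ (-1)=-7744/ 225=-34.42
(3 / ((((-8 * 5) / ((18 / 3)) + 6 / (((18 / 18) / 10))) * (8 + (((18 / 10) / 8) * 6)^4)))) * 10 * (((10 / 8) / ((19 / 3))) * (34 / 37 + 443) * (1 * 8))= 44347500000 / 1273443023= 34.82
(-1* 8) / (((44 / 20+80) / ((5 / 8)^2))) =-125 / 3288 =-0.04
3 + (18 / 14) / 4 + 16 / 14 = 125 / 28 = 4.46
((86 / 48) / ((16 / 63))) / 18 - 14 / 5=-9247 / 3840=-2.41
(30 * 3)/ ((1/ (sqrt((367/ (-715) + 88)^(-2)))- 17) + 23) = 7150/ 7427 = 0.96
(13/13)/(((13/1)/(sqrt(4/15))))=2 * sqrt(15)/195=0.04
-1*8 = -8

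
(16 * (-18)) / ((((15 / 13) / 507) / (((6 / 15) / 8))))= -158184 / 25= -6327.36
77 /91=11 /13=0.85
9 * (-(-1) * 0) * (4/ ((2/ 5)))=0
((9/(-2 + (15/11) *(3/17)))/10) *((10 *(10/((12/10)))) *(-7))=14025/47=298.40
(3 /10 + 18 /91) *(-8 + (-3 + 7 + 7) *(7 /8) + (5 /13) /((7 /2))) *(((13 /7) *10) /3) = 190713 /35672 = 5.35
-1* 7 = -7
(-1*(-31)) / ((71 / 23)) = 713 / 71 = 10.04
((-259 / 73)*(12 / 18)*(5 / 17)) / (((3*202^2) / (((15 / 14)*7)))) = -0.00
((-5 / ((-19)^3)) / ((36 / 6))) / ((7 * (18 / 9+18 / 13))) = 0.00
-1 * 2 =-2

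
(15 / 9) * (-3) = -5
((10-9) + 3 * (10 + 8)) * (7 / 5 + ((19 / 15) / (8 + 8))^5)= 12262468197089 / 159252480000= 77.00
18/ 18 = 1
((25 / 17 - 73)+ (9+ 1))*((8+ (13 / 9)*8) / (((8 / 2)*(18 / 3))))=-23012 / 459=-50.14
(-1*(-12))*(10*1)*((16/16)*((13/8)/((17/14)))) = 2730/17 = 160.59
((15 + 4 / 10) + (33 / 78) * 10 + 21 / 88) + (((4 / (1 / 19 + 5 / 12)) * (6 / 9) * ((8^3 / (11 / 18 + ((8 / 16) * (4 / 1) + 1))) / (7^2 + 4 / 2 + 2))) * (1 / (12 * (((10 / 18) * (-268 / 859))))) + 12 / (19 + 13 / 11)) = 5289476266689 / 402070497400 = 13.16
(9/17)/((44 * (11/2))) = 0.00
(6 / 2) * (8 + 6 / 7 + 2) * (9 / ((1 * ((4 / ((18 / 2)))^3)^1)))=373977 / 112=3339.08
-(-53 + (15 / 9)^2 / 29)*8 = 110464 / 261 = 423.23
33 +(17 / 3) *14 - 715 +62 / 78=-23473 / 39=-601.87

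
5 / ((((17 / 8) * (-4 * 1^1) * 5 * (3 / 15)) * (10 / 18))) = -18 / 17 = -1.06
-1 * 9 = -9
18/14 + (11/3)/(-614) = 16501/12894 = 1.28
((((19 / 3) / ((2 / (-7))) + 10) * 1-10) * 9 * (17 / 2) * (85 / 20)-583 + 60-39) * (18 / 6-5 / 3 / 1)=-124303 / 12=-10358.58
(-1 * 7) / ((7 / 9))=-9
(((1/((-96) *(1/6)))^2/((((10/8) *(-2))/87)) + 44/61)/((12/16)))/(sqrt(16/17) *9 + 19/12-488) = -2267680337/1412791839560-1234062 *sqrt(17)/176598979945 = -0.00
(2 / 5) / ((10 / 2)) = 2 / 25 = 0.08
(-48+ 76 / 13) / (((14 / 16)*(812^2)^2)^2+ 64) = -137 / 470270461648050926018000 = -0.00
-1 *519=-519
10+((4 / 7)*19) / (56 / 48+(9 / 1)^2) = 34966 / 3451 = 10.13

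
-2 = -2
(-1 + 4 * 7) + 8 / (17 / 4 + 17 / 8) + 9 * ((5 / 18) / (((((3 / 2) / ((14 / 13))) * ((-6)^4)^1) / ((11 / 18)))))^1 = 218508257 / 7733232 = 28.26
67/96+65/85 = 1.46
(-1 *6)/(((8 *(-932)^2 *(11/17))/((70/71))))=-1785/1356790688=-0.00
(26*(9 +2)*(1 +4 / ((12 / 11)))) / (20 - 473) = -4004 / 1359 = -2.95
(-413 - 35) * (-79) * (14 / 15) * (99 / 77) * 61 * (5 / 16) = 809592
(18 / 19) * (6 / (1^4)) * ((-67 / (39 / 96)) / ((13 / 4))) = -926208 / 3211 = -288.45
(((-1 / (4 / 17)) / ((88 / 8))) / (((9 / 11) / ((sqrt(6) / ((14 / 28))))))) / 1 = -17 *sqrt(6) / 18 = -2.31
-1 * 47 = -47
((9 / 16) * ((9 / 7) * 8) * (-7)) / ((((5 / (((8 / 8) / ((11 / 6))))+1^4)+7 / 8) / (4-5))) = 972 / 265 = 3.67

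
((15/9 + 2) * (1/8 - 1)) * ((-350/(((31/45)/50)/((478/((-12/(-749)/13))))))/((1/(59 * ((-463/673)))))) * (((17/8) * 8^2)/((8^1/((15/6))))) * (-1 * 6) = 27304551099747796875/83452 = 327188696493167.29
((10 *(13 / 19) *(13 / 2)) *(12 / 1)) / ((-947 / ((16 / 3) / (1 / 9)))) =-486720 / 17993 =-27.05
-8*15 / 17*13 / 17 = -1560 / 289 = -5.40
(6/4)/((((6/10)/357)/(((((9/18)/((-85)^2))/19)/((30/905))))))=1267/12920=0.10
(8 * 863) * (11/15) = 5062.93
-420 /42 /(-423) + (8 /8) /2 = 0.52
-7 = -7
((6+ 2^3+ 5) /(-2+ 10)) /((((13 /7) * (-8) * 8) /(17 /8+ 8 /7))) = -3477 /53248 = -0.07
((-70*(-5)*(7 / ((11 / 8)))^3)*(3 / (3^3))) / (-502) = -30732800 / 3006729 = -10.22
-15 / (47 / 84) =-1260 / 47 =-26.81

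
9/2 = 4.50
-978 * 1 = -978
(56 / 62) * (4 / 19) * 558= 2016 / 19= 106.11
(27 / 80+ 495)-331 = 164.34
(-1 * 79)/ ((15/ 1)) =-79/ 15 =-5.27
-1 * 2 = -2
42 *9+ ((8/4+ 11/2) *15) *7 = 2331/2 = 1165.50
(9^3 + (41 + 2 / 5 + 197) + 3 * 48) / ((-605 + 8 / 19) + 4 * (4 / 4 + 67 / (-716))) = -18899357 / 10219210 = -1.85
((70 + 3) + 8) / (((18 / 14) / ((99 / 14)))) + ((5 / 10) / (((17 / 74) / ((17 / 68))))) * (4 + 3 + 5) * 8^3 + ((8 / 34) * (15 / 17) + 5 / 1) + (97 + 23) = 2262157 / 578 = 3913.77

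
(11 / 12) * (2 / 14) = 11 / 84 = 0.13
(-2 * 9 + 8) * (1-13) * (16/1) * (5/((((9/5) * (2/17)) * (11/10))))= 1360000/33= 41212.12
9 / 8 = 1.12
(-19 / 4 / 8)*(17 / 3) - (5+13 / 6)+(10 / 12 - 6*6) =-4387 / 96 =-45.70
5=5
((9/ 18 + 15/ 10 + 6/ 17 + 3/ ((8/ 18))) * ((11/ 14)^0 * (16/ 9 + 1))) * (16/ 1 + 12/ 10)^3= 98429666/ 765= 128666.23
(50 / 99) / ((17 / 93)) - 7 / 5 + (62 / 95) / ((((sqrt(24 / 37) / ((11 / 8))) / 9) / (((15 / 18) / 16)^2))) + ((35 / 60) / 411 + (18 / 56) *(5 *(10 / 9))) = 1705 *sqrt(222) / 933888 + 101683649 / 32279940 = 3.18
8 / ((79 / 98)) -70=-4746 / 79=-60.08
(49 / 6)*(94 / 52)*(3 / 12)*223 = 513569 / 624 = 823.03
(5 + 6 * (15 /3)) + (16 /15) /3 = 1591 /45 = 35.36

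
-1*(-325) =325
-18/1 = -18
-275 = -275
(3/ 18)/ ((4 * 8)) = 1/ 192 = 0.01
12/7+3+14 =131/7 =18.71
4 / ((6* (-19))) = -2 / 57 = -0.04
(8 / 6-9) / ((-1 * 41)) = 23 / 123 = 0.19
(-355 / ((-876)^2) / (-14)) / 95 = 71 / 204122016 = 0.00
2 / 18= 1 / 9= 0.11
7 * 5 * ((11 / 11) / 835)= 7 / 167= 0.04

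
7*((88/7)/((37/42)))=3696/37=99.89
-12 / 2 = -6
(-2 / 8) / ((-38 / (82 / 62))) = 0.01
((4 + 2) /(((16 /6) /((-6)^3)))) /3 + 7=-155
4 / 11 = 0.36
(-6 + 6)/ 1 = 0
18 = 18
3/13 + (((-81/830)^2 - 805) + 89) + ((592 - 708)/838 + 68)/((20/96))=-1463541543493/3752438300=-390.02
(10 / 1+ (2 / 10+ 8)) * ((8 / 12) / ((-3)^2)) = 182 / 135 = 1.35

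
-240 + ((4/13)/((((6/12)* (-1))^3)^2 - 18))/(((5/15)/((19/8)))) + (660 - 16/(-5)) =31652588/74815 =423.08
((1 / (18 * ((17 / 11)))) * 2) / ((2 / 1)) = 11 / 306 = 0.04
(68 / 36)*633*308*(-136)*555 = -27796667360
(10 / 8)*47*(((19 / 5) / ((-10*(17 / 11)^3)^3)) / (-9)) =2105647288063 / 4269163553892000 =0.00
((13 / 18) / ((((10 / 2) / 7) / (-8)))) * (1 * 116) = -42224 / 45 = -938.31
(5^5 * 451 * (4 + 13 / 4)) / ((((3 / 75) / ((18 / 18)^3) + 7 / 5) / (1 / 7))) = 1021796875 / 1008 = 1013687.38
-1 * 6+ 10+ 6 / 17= 4.35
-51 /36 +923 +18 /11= 121865 /132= 923.22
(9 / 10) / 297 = 1 / 330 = 0.00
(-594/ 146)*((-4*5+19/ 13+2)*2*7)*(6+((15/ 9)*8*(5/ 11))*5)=32453820/ 949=34197.91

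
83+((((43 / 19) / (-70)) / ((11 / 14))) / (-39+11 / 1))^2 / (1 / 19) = 3740015049 / 45060400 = 83.00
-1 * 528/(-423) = 176/141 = 1.25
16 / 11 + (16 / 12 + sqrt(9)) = 191 / 33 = 5.79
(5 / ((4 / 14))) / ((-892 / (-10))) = 175 / 892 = 0.20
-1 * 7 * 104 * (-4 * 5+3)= 12376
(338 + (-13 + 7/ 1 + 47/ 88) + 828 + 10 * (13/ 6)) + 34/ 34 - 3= 311573/ 264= 1180.20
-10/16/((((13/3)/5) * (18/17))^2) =-36125/48672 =-0.74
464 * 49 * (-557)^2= 7053821264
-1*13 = -13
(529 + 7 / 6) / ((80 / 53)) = 168593 / 480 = 351.24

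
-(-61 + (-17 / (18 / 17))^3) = 4199.81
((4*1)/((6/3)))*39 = 78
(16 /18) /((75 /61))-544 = -366712 /675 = -543.28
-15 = -15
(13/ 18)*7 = 91/ 18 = 5.06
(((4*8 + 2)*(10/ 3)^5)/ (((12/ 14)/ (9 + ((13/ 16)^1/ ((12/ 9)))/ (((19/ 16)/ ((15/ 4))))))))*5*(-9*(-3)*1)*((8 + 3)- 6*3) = -3201843750/ 19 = -168518092.11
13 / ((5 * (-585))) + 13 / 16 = 2909 / 3600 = 0.81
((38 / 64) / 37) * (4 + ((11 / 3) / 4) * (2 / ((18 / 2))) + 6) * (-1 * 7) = -73283 / 63936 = -1.15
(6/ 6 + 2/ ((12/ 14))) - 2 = 4/ 3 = 1.33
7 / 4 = 1.75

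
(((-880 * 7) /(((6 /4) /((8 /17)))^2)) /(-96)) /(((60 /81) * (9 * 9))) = 2464 /23409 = 0.11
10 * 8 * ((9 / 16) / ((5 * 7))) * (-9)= -81 / 7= -11.57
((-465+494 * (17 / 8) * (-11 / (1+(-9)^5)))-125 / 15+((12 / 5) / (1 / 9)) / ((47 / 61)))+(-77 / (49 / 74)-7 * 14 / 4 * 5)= -72467880319 / 105964320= -683.89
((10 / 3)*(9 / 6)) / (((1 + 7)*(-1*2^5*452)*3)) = -5 / 347136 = -0.00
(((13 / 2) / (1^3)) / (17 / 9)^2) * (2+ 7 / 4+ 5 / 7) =131625 / 16184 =8.13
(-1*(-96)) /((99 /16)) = 512 /33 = 15.52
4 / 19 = 0.21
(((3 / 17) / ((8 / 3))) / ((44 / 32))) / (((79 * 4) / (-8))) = -18 / 14773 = -0.00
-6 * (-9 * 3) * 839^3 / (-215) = -445002485.94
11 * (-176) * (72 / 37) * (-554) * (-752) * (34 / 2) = -987220979712 / 37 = -26681648100.32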